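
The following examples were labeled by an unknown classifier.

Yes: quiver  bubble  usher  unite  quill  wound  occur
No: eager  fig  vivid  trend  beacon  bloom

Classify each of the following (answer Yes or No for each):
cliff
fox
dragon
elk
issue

The rule appears to be: contains 'u'.

No, No, No, No, Yes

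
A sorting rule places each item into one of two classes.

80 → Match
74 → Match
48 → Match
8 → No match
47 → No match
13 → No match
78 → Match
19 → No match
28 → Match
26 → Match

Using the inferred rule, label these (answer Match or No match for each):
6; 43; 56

The common property of the 'Match' items is: even AND at least 13. No 'No match' item has it.
No match: 6, since 6 is even, 6 < 13.
No match: 43, since 43 is odd, 43 ≥ 13.
Match: 56, since 56 is even, 56 ≥ 13.

No match, No match, Match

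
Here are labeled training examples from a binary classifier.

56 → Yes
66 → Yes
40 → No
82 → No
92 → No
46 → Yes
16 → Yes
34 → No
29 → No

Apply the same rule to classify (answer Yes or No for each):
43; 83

The pattern is that an item is 'Yes' exactly when: ends in digit 6.
43: No (last digit 3).
83: No (last digit 3).

No, No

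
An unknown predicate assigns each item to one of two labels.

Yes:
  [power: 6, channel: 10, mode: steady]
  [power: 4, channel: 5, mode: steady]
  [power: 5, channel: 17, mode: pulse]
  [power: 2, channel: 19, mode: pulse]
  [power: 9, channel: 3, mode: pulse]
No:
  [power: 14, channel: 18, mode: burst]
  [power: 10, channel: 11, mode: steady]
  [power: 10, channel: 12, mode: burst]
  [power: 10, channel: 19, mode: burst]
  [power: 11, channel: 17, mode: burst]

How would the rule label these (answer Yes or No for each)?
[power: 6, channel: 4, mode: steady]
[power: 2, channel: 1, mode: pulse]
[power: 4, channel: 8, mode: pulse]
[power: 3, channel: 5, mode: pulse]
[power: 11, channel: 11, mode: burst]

All 'Yes' examples share one property — power ≤ 9 — and every 'No' example lacks it.

Yes, Yes, Yes, Yes, No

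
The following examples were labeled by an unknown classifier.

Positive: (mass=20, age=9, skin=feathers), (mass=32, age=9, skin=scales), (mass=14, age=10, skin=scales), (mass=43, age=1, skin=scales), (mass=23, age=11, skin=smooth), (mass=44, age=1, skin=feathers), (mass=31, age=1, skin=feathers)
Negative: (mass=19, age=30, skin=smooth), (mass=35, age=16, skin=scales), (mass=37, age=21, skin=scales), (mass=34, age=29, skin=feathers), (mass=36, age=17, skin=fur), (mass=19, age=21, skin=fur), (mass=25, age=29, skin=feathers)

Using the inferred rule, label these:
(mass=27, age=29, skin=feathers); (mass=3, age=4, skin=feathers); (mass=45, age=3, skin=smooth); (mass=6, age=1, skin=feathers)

Negative, Positive, Positive, Positive

All 'Positive' examples share one property — age ≤ 11 — and every 'Negative' example lacks it.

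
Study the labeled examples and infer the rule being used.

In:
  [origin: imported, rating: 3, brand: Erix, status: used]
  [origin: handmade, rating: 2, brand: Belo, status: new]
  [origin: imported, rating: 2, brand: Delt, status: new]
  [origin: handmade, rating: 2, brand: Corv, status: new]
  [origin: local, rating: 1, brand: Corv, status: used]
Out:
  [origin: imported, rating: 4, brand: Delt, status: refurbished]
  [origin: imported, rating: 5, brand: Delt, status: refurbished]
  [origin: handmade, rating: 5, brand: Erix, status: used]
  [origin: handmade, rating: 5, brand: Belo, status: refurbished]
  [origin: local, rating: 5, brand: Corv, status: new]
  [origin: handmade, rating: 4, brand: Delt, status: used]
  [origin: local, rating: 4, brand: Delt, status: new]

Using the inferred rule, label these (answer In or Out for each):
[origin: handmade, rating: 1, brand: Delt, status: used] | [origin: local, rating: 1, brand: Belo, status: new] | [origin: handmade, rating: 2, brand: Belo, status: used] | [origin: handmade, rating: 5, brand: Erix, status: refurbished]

In, In, In, Out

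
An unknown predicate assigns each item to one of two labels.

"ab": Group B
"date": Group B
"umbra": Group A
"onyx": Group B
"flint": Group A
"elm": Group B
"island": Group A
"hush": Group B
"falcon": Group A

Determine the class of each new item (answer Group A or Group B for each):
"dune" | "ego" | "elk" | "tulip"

One predicate separates the groups cleanly: length ≥ 5.
"dune": length 4 — does not satisfy this, so Group B.
"ego": length 3 — does not satisfy this, so Group B.
"elk": length 3 — does not satisfy this, so Group B.
"tulip": length 5 — satisfies this, so Group A.

Group B, Group B, Group B, Group A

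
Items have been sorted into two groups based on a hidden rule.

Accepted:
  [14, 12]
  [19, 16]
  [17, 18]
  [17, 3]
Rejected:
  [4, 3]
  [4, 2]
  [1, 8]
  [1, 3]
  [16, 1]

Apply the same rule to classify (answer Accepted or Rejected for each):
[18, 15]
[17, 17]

Accepted, Accepted

All 'Accepted' examples share one property — sum ≥ 20 — and every 'Rejected' example lacks it.
[18, 15]: 18+15 = 33, passes → Accepted.
[17, 17]: 17+17 = 34, passes → Accepted.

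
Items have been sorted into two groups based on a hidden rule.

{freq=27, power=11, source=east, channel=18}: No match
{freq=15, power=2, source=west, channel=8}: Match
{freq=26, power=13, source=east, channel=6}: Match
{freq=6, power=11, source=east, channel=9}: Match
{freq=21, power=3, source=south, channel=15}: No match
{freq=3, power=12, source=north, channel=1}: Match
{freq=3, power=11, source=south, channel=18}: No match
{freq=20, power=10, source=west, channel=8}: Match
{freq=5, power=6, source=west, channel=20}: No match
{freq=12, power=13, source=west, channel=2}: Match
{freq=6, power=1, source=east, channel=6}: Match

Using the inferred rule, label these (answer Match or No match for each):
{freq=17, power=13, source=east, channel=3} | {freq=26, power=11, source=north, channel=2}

The classifier is using: channel ≤ 9.
{freq=17, power=13, source=east, channel=3} → channel = 3 → Match.
{freq=26, power=11, source=north, channel=2} → channel = 2 → Match.

Match, Match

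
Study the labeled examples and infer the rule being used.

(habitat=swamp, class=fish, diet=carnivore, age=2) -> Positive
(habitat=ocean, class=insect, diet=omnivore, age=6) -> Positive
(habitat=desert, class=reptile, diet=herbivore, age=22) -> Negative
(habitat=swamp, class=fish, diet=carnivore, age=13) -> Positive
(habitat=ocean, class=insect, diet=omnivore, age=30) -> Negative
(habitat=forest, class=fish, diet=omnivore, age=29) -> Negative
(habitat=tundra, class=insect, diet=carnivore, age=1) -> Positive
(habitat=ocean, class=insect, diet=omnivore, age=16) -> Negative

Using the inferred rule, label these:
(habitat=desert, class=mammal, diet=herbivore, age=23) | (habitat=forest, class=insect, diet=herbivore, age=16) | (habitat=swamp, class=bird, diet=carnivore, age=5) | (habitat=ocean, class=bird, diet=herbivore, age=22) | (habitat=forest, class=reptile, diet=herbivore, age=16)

Rule: age ≤ 13. This holds for each 'Positive' example and fails for each 'Negative' one.
(habitat=desert, class=mammal, diet=herbivore, age=23): age = 23 — doesn't match, so Negative.
(habitat=forest, class=insect, diet=herbivore, age=16): age = 16 — doesn't match, so Negative.
(habitat=swamp, class=bird, diet=carnivore, age=5): age = 5 — fits, so Positive.
(habitat=ocean, class=bird, diet=herbivore, age=22): age = 22 — doesn't match, so Negative.
(habitat=forest, class=reptile, diet=herbivore, age=16): age = 16 — doesn't match, so Negative.

Negative, Negative, Positive, Negative, Negative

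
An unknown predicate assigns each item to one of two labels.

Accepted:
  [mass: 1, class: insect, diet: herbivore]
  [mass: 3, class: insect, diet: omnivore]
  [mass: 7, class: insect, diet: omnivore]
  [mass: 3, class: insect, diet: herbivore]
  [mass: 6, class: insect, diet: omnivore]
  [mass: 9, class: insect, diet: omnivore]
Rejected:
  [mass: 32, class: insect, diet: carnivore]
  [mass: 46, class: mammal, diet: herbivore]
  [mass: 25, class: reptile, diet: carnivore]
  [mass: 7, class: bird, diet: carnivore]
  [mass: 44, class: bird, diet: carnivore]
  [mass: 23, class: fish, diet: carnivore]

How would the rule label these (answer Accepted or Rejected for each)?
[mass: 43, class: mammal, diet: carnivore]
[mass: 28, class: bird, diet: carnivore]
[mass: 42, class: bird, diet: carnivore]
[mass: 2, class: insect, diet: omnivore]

'Accepted' ⟺ class is insect AND mass ≤ 9.
[mass: 43, class: mammal, diet: carnivore] → class is mammal, mass = 43 → Rejected.
[mass: 28, class: bird, diet: carnivore] → class is bird, mass = 28 → Rejected.
[mass: 42, class: bird, diet: carnivore] → class is bird, mass = 42 → Rejected.
[mass: 2, class: insect, diet: omnivore] → class is insect, mass = 2 → Accepted.

Rejected, Rejected, Rejected, Accepted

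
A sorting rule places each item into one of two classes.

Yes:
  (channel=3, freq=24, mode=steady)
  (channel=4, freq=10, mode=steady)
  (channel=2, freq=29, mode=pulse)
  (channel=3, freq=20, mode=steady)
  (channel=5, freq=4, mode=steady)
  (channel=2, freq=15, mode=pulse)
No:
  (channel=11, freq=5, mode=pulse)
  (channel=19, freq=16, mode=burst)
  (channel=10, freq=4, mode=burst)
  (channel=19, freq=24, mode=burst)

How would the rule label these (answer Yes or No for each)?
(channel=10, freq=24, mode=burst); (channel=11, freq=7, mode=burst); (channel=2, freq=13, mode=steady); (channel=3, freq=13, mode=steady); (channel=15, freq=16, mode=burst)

No, No, Yes, Yes, No

One predicate separates the groups cleanly: channel ≤ 5.
(channel=10, freq=24, mode=burst): No (channel = 10).
(channel=11, freq=7, mode=burst): No (channel = 11).
(channel=2, freq=13, mode=steady): Yes (channel = 2).
(channel=3, freq=13, mode=steady): Yes (channel = 3).
(channel=15, freq=16, mode=burst): No (channel = 15).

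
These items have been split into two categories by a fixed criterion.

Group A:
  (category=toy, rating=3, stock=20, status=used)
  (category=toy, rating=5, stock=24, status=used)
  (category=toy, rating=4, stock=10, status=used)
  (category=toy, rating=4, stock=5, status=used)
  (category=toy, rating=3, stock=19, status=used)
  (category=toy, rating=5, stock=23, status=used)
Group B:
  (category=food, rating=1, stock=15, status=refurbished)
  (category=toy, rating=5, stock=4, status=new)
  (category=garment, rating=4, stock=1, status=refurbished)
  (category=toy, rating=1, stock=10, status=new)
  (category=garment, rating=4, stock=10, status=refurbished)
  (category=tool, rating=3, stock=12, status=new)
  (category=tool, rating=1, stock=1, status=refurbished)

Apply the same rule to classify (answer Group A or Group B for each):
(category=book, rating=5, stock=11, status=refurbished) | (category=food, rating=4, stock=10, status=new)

Looking at the examples, the only property every 'Group A' case has and every 'Group B' case lacks is: status is used.
(category=book, rating=5, stock=11, status=refurbished) → status is refurbished → Group B. (category=food, rating=4, stock=10, status=new) → status is new → Group B.

Group B, Group B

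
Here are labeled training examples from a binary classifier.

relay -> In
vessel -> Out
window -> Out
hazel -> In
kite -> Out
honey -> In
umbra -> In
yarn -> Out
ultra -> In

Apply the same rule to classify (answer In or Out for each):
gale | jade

Out, Out

The simplest hypothesis consistent with all the labels is: odd length.
gale: length 4, does not fit → Out.
jade: length 4, does not fit → Out.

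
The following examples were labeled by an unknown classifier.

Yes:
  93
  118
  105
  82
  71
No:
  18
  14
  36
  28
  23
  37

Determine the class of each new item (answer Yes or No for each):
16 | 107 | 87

Every 'Yes' example satisfies: at least 71. None of the 'No' examples do.
16: 16 < 71, doesn't qualify → No. 107: 107 ≥ 71, checks out → Yes. 87: 87 ≥ 71, checks out → Yes.

No, Yes, Yes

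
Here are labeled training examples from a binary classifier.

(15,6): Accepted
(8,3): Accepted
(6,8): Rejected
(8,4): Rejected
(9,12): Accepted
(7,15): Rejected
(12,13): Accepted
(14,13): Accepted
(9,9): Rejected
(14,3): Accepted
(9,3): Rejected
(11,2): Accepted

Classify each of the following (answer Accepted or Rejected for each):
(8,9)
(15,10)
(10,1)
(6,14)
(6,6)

The common property of the 'Accepted' items is: sum is odd. No 'Rejected' item has it.
(8,9): 8+9 = 17, matches → Accepted. (15,10): 15+10 = 25, matches → Accepted. (10,1): 10+1 = 11, matches → Accepted. (6,14): 6+14 = 20, lacks this property → Rejected. (6,6): 6+6 = 12, lacks this property → Rejected.

Accepted, Accepted, Accepted, Rejected, Rejected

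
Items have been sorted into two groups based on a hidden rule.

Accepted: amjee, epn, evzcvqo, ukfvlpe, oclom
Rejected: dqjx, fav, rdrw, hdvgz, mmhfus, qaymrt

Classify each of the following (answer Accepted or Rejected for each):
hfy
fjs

Rejected, Rejected

The classifier is using: starts with a vowel.
hfy → starts with 'h' → Rejected. fjs → starts with 'f' → Rejected.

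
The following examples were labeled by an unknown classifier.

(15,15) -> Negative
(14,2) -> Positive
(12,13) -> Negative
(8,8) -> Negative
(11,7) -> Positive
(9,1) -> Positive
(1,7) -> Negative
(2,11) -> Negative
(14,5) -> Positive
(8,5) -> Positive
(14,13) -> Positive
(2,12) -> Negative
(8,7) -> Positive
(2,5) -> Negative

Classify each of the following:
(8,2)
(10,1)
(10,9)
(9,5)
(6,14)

The distinguishing property — first > second — holds for all the 'Positive' cases and none of the 'Negative' cases.

Positive, Positive, Positive, Positive, Negative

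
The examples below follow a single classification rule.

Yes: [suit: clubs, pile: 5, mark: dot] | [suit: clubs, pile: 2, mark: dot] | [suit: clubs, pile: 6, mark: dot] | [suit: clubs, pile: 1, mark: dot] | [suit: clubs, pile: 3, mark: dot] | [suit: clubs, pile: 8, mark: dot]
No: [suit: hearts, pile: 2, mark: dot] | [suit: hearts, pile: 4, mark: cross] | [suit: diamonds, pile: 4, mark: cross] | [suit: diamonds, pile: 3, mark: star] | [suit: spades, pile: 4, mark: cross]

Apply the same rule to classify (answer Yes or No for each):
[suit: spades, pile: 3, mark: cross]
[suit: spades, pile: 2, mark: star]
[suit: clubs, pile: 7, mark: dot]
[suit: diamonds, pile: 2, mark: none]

Looking at the examples, the only property every 'Yes' case has and every 'No' case lacks is: suit is clubs.
[suit: spades, pile: 3, mark: cross]: suit is spades — fails this test, so No. [suit: spades, pile: 2, mark: star]: suit is spades — fails this test, so No. [suit: clubs, pile: 7, mark: dot]: suit is clubs — satisfies this, so Yes. [suit: diamonds, pile: 2, mark: none]: suit is diamonds — fails this test, so No.

No, No, Yes, No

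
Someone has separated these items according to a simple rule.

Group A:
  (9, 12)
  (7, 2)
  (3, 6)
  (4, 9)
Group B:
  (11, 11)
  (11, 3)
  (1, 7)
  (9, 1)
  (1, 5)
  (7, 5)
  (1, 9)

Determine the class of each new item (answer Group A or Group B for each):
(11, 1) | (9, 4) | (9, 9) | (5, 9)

Group B, Group A, Group B, Group B

The classifier is using: sum is odd.
(11, 1): 11+1 = 12, lacks this property → Group B.
(9, 4): 9+4 = 13, fits → Group A.
(9, 9): 9+9 = 18, lacks this property → Group B.
(5, 9): 5+9 = 14, lacks this property → Group B.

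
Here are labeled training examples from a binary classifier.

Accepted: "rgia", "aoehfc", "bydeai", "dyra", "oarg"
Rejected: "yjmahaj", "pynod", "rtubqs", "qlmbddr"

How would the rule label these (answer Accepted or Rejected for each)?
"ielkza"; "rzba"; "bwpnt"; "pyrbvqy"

Accepted, Accepted, Rejected, Rejected

The classifier is using: even length AND contains 'a'.
"ielkza": length 6, has 'a' — satisfies this, so Accepted.
"rzba": length 4, has 'a' — satisfies this, so Accepted.
"bwpnt": length 5, no 'a' — fails the rule, so Rejected.
"pyrbvqy": length 7, no 'a' — fails the rule, so Rejected.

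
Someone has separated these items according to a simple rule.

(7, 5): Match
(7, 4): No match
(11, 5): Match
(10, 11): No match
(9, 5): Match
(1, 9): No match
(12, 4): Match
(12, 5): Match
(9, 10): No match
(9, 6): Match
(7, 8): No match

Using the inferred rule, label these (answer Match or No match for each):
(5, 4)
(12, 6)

The simplest hypothesis consistent with all the labels is: first > second AND sum ≥ 12.
(5, 4) → 5 > 4, 5+4 = 9 → No match.
(12, 6) → 12 > 6, 12+6 = 18 → Match.

No match, Match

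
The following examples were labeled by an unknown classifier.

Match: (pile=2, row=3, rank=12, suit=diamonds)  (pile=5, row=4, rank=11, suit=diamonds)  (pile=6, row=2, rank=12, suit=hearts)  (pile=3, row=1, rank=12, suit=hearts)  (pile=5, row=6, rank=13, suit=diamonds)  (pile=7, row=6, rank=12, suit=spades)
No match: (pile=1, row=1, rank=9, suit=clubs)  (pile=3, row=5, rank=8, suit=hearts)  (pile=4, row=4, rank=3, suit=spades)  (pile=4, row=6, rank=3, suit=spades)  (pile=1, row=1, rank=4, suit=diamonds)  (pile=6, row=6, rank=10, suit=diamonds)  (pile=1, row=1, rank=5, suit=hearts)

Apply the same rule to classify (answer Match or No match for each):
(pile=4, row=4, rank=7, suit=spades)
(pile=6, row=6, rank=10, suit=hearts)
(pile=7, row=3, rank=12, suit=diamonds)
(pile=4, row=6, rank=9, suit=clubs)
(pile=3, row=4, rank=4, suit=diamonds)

No match, No match, Match, No match, No match

The distinguishing property — rank ≥ 11 — holds for all the 'Match' cases and none of the 'No match' cases.
(pile=4, row=4, rank=7, suit=spades): No match (rank = 7). (pile=6, row=6, rank=10, suit=hearts): No match (rank = 10). (pile=7, row=3, rank=12, suit=diamonds): Match (rank = 12). (pile=4, row=6, rank=9, suit=clubs): No match (rank = 9). (pile=3, row=4, rank=4, suit=diamonds): No match (rank = 4).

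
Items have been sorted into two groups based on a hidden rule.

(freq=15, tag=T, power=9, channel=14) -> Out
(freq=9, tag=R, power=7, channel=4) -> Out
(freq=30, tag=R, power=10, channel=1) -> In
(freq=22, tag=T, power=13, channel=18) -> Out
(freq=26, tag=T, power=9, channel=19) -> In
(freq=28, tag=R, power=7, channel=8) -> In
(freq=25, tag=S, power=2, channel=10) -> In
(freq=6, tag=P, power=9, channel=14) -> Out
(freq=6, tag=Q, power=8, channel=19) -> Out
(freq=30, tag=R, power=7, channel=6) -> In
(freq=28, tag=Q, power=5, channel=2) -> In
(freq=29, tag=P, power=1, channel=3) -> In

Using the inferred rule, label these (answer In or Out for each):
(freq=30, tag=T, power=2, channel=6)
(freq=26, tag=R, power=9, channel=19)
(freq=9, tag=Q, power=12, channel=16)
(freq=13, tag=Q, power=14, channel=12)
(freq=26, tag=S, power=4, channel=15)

The distinguishing property — freq ≥ 25 — holds for all the 'In' cases and none of the 'Out' cases.
In: (freq=30, tag=T, power=2, channel=6), since freq = 30.
In: (freq=26, tag=R, power=9, channel=19), since freq = 26.
Out: (freq=9, tag=Q, power=12, channel=16), since freq = 9.
Out: (freq=13, tag=Q, power=14, channel=12), since freq = 13.
In: (freq=26, tag=S, power=4, channel=15), since freq = 26.

In, In, Out, Out, In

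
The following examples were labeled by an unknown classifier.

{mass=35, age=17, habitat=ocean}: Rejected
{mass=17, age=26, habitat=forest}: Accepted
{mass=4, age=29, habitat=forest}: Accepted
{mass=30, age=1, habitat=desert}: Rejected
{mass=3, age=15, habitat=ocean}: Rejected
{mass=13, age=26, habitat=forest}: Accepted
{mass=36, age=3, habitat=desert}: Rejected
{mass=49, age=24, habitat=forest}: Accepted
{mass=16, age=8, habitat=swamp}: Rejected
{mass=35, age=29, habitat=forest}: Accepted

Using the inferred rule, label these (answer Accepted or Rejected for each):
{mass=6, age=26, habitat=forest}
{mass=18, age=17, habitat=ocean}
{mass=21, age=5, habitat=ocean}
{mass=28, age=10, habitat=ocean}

The common property of the 'Accepted' items is: habitat is forest. No 'Rejected' item has it.
Accepted: {mass=6, age=26, habitat=forest}, since habitat is forest. Rejected: {mass=18, age=17, habitat=ocean}, since habitat is ocean. Rejected: {mass=21, age=5, habitat=ocean}, since habitat is ocean. Rejected: {mass=28, age=10, habitat=ocean}, since habitat is ocean.

Accepted, Rejected, Rejected, Rejected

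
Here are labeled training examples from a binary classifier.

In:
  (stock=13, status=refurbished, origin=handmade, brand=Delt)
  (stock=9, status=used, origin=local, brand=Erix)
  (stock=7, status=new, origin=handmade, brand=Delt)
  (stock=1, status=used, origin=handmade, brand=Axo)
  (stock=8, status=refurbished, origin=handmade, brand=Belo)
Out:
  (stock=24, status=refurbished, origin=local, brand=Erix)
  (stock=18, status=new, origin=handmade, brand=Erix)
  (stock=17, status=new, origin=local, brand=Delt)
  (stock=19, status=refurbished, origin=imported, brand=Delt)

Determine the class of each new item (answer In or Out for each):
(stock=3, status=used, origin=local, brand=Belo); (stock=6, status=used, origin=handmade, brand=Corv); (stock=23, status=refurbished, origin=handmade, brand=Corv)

In, In, Out

The classifier is using: stock ≤ 13.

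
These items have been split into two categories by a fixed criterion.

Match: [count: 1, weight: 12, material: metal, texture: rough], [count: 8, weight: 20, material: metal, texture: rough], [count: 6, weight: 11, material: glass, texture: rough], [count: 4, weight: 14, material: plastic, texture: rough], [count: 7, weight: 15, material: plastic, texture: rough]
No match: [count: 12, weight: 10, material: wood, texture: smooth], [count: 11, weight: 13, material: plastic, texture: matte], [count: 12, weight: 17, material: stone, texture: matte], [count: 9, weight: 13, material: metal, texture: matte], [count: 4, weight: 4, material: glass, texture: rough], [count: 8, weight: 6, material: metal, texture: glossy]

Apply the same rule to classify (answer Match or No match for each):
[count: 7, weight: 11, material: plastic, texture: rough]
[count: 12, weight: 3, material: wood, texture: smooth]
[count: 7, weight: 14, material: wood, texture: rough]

The simplest hypothesis consistent with all the labels is: texture is rough AND weight ≥ 6.
[count: 7, weight: 11, material: plastic, texture: rough]: Match (texture is rough, weight = 11). [count: 12, weight: 3, material: wood, texture: smooth]: No match (texture is smooth, weight = 3). [count: 7, weight: 14, material: wood, texture: rough]: Match (texture is rough, weight = 14).

Match, No match, Match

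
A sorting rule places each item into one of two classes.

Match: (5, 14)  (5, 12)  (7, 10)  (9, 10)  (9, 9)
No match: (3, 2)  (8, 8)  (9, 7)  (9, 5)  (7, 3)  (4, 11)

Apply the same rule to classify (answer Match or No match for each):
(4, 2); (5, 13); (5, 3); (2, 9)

No match, Match, No match, No match

One predicate separates the groups cleanly: sum ≥ 17.
(4, 2): 4+2 = 6 — doesn't match, so No match. (5, 13): 5+13 = 18 — qualifies, so Match. (5, 3): 5+3 = 8 — doesn't match, so No match. (2, 9): 2+9 = 11 — doesn't match, so No match.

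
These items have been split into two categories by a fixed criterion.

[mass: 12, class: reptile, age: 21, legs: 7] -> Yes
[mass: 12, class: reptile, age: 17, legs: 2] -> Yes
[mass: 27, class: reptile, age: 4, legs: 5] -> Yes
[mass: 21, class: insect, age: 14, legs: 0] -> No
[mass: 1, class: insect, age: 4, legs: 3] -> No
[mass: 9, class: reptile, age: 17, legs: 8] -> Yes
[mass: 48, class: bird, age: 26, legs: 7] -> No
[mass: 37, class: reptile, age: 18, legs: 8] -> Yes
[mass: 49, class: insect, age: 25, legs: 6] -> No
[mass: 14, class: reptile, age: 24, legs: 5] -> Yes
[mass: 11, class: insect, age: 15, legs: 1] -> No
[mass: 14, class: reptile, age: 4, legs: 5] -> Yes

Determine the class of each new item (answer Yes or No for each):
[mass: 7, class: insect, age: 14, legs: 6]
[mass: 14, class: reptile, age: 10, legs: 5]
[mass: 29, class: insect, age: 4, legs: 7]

The rule appears to be: class is reptile.
[mass: 7, class: insect, age: 14, legs: 6]: class is insect — fails the rule, so No.
[mass: 14, class: reptile, age: 10, legs: 5]: class is reptile — passes, so Yes.
[mass: 29, class: insect, age: 4, legs: 7]: class is insect — fails the rule, so No.

No, Yes, No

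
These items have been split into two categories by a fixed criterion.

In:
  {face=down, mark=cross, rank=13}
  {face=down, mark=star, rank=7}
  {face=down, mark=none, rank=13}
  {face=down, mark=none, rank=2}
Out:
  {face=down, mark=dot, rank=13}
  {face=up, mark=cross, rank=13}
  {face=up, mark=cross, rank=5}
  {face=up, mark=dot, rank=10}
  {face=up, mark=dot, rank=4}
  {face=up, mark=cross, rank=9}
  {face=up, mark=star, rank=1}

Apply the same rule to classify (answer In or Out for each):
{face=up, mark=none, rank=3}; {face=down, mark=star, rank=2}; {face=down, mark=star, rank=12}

Rule: face is down AND mark is not dot. This holds for each 'In' example and fails for each 'Out' one.

Out, In, In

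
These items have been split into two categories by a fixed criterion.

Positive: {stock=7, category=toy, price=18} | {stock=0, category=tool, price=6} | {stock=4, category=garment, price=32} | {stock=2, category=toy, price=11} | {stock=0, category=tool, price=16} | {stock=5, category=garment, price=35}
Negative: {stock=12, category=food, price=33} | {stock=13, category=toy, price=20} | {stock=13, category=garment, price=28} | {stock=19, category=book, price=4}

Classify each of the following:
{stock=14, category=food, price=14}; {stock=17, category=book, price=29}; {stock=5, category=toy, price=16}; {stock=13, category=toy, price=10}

Negative, Negative, Positive, Negative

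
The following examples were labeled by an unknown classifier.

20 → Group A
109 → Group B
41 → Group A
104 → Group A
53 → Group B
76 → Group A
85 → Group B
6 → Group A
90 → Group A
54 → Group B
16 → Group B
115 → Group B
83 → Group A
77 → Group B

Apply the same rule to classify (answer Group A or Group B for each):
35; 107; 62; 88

The rule appears to be: ≡ 6 (mod 7).

Group B, Group B, Group A, Group B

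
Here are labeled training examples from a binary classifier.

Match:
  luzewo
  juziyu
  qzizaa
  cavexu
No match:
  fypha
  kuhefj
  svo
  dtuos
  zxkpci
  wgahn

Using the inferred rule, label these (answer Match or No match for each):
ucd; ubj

No match, No match

Every 'Match' example satisfies: has ≥ 3 vowels. None of the 'No match' examples do.
No match: ucd, since 1 vowel. No match: ubj, since 1 vowel.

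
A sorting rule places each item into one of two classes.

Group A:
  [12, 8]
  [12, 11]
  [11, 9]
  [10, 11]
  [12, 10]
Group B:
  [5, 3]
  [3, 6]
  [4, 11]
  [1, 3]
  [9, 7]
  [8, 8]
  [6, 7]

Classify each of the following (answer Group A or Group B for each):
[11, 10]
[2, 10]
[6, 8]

Rule: sum ≥ 20. This holds for each 'Group A' example and fails for each 'Group B' one.
[11, 10] — 11+10 = 21, hence Group A.
[2, 10] — 2+10 = 12, hence Group B.
[6, 8] — 6+8 = 14, hence Group B.

Group A, Group B, Group B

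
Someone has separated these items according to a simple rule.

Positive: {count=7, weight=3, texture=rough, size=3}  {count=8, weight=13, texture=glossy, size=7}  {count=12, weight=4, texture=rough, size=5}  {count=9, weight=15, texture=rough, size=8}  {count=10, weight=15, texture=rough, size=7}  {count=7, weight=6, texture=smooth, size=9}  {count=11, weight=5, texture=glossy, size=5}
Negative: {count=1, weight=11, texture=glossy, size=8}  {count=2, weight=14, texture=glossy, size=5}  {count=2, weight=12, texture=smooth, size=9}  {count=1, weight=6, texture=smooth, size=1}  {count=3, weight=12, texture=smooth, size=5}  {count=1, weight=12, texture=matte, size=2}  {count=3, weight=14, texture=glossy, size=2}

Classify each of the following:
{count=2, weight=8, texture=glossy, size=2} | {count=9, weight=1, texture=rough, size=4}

A rule that fits every label: count ≥ 7 — true of each 'Positive' example, false of each 'Negative' one.
{count=2, weight=8, texture=glossy, size=2} → count = 2 → Negative.
{count=9, weight=1, texture=rough, size=4} → count = 9 → Positive.

Negative, Positive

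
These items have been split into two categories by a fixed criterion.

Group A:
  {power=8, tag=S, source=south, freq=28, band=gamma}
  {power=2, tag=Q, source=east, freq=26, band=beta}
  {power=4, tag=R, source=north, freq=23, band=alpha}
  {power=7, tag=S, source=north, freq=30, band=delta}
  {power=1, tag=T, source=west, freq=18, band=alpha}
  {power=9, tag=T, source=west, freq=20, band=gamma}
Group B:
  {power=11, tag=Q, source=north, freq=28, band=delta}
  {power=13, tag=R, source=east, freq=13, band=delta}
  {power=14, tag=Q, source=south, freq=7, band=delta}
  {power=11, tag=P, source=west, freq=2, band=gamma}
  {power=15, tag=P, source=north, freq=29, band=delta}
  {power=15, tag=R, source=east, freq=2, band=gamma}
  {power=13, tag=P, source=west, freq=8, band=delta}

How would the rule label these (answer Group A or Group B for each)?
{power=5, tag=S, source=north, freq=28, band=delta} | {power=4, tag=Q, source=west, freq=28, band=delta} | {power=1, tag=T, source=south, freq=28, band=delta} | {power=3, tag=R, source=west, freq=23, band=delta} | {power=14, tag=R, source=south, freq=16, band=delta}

Group A, Group A, Group A, Group A, Group B

The rule appears to be: power ≤ 9.
{power=5, tag=S, source=north, freq=28, band=delta}: power = 5 — meets the rule, so Group A.
{power=4, tag=Q, source=west, freq=28, band=delta}: power = 4 — meets the rule, so Group A.
{power=1, tag=T, source=south, freq=28, band=delta}: power = 1 — meets the rule, so Group A.
{power=3, tag=R, source=west, freq=23, band=delta}: power = 3 — meets the rule, so Group A.
{power=14, tag=R, source=south, freq=16, band=delta}: power = 14 — lacks this property, so Group B.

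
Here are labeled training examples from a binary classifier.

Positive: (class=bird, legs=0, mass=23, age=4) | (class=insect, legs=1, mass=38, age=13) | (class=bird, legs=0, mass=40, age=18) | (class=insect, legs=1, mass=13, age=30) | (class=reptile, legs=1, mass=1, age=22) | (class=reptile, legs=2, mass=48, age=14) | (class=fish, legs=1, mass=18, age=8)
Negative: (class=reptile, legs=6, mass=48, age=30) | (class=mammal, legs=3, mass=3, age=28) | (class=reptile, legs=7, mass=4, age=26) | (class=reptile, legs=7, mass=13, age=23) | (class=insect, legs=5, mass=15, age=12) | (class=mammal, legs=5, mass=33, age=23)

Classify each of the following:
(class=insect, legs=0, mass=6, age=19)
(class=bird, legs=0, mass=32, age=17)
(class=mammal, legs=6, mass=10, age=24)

The classifier is using: legs ≤ 2.
(class=insect, legs=0, mass=6, age=19) — legs = 0, hence Positive. (class=bird, legs=0, mass=32, age=17) — legs = 0, hence Positive. (class=mammal, legs=6, mass=10, age=24) — legs = 6, hence Negative.

Positive, Positive, Negative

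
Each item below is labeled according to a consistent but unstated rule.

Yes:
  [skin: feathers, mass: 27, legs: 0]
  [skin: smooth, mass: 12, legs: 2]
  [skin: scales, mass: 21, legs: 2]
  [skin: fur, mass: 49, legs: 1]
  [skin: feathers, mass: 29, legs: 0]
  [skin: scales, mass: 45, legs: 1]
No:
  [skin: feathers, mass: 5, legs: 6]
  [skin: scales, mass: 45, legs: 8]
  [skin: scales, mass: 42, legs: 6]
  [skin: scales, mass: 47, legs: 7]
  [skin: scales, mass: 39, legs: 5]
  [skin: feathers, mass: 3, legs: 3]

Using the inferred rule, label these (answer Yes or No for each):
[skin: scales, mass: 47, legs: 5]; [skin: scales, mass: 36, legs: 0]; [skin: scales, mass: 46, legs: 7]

One predicate separates the groups cleanly: legs ≤ 2.

No, Yes, No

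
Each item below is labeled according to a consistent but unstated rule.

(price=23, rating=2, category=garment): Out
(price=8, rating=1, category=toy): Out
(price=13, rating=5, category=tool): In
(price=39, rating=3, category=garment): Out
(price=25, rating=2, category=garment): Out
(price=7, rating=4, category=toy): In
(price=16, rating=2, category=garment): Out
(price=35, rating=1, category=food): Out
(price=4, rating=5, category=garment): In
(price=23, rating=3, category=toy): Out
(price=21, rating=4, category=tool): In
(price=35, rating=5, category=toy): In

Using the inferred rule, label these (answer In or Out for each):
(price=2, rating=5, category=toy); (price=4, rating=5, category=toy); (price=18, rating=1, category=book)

In, In, Out

The simplest hypothesis consistent with all the labels is: rating ≥ 4.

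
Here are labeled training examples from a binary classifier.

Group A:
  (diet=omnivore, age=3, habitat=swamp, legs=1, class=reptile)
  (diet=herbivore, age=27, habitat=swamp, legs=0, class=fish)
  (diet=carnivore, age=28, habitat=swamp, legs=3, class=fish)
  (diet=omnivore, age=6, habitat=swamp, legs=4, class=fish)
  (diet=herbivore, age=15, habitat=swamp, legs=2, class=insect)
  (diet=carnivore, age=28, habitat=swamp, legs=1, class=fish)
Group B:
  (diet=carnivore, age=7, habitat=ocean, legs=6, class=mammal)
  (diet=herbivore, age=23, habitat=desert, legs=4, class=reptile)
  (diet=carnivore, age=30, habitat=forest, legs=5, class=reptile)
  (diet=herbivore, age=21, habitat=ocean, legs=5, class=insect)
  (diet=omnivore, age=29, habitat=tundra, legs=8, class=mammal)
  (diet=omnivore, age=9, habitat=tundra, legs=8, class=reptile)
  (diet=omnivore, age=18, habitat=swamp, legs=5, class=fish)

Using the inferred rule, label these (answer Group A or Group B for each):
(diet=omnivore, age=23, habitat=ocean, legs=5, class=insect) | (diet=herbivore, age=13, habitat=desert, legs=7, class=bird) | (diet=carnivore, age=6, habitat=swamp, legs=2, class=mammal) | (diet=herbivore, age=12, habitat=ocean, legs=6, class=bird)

Group B, Group B, Group A, Group B

The pattern is that an item is 'Group A' exactly when: habitat is swamp AND legs ≤ 4.
(diet=omnivore, age=23, habitat=ocean, legs=5, class=insect) → habitat is ocean, legs = 5 → Group B. (diet=herbivore, age=13, habitat=desert, legs=7, class=bird) → habitat is desert, legs = 7 → Group B. (diet=carnivore, age=6, habitat=swamp, legs=2, class=mammal) → habitat is swamp, legs = 2 → Group A. (diet=herbivore, age=12, habitat=ocean, legs=6, class=bird) → habitat is ocean, legs = 6 → Group B.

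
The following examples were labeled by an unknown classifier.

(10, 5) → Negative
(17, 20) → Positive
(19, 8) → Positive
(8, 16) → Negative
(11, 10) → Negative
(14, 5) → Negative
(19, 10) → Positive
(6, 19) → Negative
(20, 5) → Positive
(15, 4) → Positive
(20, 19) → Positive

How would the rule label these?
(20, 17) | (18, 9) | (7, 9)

The distinguishing property — first ≥ 15 — holds for all the 'Positive' cases and none of the 'Negative' cases.
(20, 17): Positive (first 20).
(18, 9): Positive (first 18).
(7, 9): Negative (first 7).

Positive, Positive, Negative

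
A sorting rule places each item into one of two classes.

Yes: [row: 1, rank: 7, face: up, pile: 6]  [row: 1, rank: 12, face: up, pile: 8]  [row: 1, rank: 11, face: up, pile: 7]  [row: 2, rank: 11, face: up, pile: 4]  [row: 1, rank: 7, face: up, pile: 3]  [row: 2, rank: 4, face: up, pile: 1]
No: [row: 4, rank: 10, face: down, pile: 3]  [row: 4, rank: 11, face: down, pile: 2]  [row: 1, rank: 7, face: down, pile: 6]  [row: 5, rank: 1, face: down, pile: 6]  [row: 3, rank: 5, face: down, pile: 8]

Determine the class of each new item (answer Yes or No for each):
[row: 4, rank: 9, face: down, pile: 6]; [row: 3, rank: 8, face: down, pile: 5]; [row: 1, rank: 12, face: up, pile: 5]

Rule: face is up. This holds for each 'Yes' example and fails for each 'No' one.
[row: 4, rank: 9, face: down, pile: 6] → face is down → No. [row: 3, rank: 8, face: down, pile: 5] → face is down → No. [row: 1, rank: 12, face: up, pile: 5] → face is up → Yes.

No, No, Yes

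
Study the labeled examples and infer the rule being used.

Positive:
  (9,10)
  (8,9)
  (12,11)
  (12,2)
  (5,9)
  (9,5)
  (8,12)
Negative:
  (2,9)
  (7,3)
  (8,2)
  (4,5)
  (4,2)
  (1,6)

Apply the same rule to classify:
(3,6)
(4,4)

Negative, Negative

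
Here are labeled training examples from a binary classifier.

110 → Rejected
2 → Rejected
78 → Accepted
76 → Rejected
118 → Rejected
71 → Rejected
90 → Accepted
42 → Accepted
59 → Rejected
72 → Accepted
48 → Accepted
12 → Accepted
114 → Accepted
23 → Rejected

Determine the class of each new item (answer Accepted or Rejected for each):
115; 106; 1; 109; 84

Rejected, Rejected, Rejected, Rejected, Accepted

The simplest hypothesis consistent with all the labels is: multiple of 3.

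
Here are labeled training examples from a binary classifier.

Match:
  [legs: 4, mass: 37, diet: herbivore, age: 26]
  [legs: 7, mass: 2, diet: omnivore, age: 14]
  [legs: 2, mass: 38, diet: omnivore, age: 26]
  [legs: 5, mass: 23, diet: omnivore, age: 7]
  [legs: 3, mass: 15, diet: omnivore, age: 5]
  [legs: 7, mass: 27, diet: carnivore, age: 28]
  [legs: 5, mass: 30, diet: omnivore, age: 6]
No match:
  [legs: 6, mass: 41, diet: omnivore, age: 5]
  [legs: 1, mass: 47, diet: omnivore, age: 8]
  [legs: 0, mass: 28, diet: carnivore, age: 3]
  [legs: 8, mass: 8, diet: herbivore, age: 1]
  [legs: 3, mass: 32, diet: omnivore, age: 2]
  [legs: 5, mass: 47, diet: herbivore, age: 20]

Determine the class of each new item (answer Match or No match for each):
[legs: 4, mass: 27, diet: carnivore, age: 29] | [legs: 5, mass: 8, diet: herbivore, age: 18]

Match, Match

The rule appears to be: mass ≤ 38 AND age ≥ 5.
[legs: 4, mass: 27, diet: carnivore, age: 29]: mass = 27, age = 29 — meets the rule, so Match. [legs: 5, mass: 8, diet: herbivore, age: 18]: mass = 8, age = 18 — meets the rule, so Match.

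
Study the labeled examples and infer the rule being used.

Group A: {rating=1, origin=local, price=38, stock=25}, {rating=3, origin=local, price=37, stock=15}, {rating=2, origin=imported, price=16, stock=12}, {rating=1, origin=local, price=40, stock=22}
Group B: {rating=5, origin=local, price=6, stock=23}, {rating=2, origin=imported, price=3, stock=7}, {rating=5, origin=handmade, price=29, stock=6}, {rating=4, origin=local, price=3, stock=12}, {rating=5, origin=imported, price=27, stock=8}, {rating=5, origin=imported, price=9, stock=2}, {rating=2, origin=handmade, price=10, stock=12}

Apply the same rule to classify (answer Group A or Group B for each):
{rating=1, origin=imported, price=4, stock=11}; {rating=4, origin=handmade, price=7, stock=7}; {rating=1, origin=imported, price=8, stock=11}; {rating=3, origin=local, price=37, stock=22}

Every 'Group A' example satisfies: price ≥ 16 AND rating ≤ 3. None of the 'Group B' examples do.
{rating=1, origin=imported, price=4, stock=11}: price = 4, rating = 1, fails the rule → Group B. {rating=4, origin=handmade, price=7, stock=7}: price = 7, rating = 4, fails the rule → Group B. {rating=1, origin=imported, price=8, stock=11}: price = 8, rating = 1, fails the rule → Group B. {rating=3, origin=local, price=37, stock=22}: price = 37, rating = 3, matches → Group A.

Group B, Group B, Group B, Group A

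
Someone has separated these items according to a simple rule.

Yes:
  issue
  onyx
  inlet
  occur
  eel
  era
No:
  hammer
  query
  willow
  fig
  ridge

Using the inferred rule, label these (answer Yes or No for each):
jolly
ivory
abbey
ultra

All 'Yes' examples share one property — starts with a vowel — and every 'No' example lacks it.

No, Yes, Yes, Yes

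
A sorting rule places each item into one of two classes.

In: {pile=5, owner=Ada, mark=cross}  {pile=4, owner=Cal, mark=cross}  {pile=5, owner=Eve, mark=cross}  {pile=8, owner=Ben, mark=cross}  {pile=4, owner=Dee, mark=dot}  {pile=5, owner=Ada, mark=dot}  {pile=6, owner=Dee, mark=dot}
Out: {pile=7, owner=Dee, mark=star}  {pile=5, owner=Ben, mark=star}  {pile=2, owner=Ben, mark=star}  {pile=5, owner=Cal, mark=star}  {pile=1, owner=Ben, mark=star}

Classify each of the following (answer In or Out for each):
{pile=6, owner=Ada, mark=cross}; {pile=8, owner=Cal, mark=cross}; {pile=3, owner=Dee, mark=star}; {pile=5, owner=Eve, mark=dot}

In, In, Out, In

Every 'In' example satisfies: mark is not star. None of the 'Out' examples do.
In: {pile=6, owner=Ada, mark=cross}, since mark is cross. In: {pile=8, owner=Cal, mark=cross}, since mark is cross. Out: {pile=3, owner=Dee, mark=star}, since mark is star. In: {pile=5, owner=Eve, mark=dot}, since mark is dot.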